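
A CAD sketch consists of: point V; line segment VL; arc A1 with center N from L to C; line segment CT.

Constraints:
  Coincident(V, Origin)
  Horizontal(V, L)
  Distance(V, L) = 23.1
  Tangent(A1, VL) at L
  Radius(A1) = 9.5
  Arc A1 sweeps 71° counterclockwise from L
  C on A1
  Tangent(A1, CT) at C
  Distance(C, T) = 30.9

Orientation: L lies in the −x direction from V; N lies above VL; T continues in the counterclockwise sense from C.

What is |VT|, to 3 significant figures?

35.9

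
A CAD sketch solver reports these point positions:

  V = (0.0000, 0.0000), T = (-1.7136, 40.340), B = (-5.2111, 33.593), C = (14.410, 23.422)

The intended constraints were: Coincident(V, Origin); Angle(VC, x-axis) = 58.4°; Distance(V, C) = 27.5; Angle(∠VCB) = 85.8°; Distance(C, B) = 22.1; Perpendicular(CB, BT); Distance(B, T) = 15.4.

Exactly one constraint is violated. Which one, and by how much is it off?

Distance(B, T) = 15.4 — off by 7.80.

V = (0.00, 0.00) ✓; VC at 58.40° ✓; |VC| = 27.50 ✓; ∠VCB = 85.80° ✓; |CB| = 22.10 ✓; ∠(CB, BT) = 90.00° ✓; |BT| = 7.600 ✗.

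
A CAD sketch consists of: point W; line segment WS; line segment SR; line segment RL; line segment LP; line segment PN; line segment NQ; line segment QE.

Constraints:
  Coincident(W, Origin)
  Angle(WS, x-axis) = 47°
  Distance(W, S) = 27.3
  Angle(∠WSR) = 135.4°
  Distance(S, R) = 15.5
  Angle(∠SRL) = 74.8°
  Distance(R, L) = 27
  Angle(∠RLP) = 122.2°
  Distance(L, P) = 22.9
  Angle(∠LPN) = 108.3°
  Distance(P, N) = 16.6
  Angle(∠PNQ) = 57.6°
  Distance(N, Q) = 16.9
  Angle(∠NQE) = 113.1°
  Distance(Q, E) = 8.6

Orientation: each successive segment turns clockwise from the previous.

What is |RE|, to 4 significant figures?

31.64

W is at the origin; WS runs at 47.0° with length 27.3, so S = (18.62, 19.97). ∠WSR = 135.4° gives SR at 2.400° from the x-axis; with |SR| = 15.5, R = (34.10, 20.62). ∠SRL = 74.8° gives RL at -102.8° from the x-axis; with |RL| = 27.0, L = (28.12, -5.714). ∠RLP = 122.2° gives LP at -160.6° from the x-axis; with |LP| = 22.9, P = (6.523, -13.32). ∠LPN = 108.3° gives PN at 127.7° from the x-axis; with |PN| = 16.6, N = (-3.628, -0.1862). ∠PNQ = 57.6° gives NQ at 5.300° from the x-axis; with |NQ| = 16.9, Q = (13.20, 1.375). ∠NQE = 113.1° gives QE at -61.60° from the x-axis; with |QE| = 8.6, E = (17.29, -6.190). Then |RE| = |E − R| = 31.64.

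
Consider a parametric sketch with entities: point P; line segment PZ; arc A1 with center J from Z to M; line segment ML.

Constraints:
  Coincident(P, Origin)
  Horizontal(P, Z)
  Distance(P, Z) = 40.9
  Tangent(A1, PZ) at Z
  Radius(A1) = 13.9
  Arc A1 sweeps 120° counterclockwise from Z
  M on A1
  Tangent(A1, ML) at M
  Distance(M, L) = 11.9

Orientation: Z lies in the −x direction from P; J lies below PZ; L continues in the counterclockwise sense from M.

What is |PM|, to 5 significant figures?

56.896

A1 meets PZ tangentially, so JZ is at right angles to PZ, so J = Z + (0, -13.9) = (-40.900, -13.900). On A1, Z sits at bearing 90° from J; a 120° counterclockwise sweep puts M at bearing 210°, so M = J + 13.9·(cos 210°, sin 210°) = (-52.938, -20.850). Then |PM| = |M − P| = 56.896.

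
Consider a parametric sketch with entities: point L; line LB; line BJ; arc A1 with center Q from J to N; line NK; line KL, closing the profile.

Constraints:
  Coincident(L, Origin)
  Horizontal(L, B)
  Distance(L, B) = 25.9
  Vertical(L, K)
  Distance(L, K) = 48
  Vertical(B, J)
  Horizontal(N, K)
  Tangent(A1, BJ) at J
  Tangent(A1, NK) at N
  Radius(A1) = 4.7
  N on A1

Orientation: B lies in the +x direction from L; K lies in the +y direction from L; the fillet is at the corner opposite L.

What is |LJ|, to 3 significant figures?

50.5

The virtual corner opposite L is at (25.9, 48.0). A1 meets BJ tangentially, so QJ is at right angles to BJ and since A1 is tangent to NK there, QN ⟂ NK, with radius 4.7, so the center Q sits 4.7 in from both sides at Q = (21.2, 43.3). That places the tangent points at J = (25.9, 43.3) on BJ and N = (21.2, 48.0) on NK. Then |LJ| = |J − L| = 50.5.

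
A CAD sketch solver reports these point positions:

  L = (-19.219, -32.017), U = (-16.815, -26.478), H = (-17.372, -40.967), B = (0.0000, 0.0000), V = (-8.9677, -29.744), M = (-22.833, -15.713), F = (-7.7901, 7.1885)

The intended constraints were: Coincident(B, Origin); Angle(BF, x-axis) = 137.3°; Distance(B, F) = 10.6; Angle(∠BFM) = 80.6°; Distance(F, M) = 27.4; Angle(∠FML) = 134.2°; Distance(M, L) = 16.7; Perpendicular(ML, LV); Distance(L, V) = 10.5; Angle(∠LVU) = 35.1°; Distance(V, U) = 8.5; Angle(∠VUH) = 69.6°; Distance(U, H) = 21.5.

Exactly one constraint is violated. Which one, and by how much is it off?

Distance(U, H) = 21.5 — off by 7.00.

B = (0.00, 0.00) ✓; BF at 137.3° ✓; |BF| = 10.60 ✓; ∠BFM = 80.60° ✓; |FM| = 27.40 ✓; ∠FML = 134.2° ✓; |ML| = 16.70 ✓; ∠(ML, LV) = 90.00° ✓; |LV| = 10.50 ✓; ∠LVU = 35.10° ✓; |VU| = 8.500 ✓; ∠VUH = 69.60° ✓; |UH| = 14.50 ✗.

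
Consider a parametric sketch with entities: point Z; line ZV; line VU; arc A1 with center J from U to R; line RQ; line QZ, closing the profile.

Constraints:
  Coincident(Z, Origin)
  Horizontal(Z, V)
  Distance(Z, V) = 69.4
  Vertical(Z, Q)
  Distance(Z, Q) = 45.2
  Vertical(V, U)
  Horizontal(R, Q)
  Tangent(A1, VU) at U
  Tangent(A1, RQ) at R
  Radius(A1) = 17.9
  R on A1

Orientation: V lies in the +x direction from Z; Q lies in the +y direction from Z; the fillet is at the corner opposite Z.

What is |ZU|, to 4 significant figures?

74.58

Z is at the origin; Z and V share the same y with |ZV| = 69.4 and V on the +x side, so V = (69.40, 0.000). ZQ is vertical with |ZQ| = 45.2 and Q on the +y side, so Q = (0.000, 45.20). The virtual corner opposite Z is at (69.40, 45.20). A1 meets VU tangentially, so JU is at right angles to VU and the tangent condition forces JR to be normal to RQ, with radius 17.9, so the center J sits 17.9 in from both sides at J = (51.50, 27.30). That places the tangent points at U = (69.40, 27.30) on VU and R = (51.50, 45.20) on RQ. Then |ZU| = |U − Z| = 74.58.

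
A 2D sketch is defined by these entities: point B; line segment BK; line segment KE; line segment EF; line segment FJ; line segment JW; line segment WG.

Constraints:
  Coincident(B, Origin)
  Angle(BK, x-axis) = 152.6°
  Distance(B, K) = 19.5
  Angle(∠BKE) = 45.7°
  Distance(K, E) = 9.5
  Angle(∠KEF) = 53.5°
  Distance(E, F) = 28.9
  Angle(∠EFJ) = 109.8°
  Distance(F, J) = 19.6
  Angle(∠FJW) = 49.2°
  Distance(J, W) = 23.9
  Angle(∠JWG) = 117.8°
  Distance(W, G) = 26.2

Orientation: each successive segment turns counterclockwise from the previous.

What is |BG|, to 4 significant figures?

4.726

B is at the origin; BK runs at 152.6° with length 19.5, so K = (-17.31, 8.974). ∠BKE = 45.7° gives KE at -73.10° from the x-axis; with |KE| = 9.5, E = (-14.55, -0.1158). ∠KEF = 53.5° gives EF at 53.40° from the x-axis; with |EF| = 28.9, F = (2.680, 23.09). ∠EFJ = 109.8° gives FJ at 123.6° from the x-axis; with |FJ| = 19.6, J = (-8.166, 39.41). ∠FJW = 49.2° gives JW at -105.6° from the x-axis; with |JW| = 23.9, W = (-14.59, 16.39). ∠JWG = 117.8° gives WG at -43.40° from the x-axis; with |WG| = 26.2, G = (4.443, -1.610). Then |BG| = |G − B| = 4.726.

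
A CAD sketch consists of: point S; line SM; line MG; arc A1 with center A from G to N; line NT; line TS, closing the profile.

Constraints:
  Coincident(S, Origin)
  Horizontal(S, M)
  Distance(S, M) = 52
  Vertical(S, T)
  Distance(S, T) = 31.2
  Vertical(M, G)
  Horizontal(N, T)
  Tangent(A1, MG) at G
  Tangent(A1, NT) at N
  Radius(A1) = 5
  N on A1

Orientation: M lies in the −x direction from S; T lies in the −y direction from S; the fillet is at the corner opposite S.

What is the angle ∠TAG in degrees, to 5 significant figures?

173.93°

The virtual corner opposite S is at (-52.000, -31.200). Tangency of A1 to MG means the radius AG is perpendicular to MG and since A1 is tangent to NT there, AN ⟂ NT, with radius 5.0, so the center A sits 5.0 in from both sides at A = (-47.000, -26.200). That places the tangent points at G = (-52.000, -26.200) on MG and N = (-47.000, -31.200) on NT. Then cos ∠TAG = AT·AG / (|AT||AG|), giving 173.93°.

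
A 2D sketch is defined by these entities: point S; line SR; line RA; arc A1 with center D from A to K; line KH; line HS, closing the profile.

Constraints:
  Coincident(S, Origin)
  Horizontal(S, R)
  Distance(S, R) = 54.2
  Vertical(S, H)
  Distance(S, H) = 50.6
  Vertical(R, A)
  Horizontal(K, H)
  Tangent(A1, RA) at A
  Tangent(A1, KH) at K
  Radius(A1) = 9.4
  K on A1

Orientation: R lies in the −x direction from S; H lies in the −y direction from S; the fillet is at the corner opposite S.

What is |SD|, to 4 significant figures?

60.86

S is at the origin; SR is horizontal with |SR| = 54.2 and R on the −x side, so R = (-54.20, 0.000). SH is vertical with |SH| = 50.6 and H on the −y side, so H = (0.000, -50.60). The virtual corner opposite S is at (-54.20, -50.60). Since A1 is tangent to RA there, DA ⟂ RA and since A1 is tangent to KH there, DK ⟂ KH, with radius 9.4, so the center D sits 9.4 in from both sides at D = (-44.80, -41.20). Then |SD| = |D − S| = 60.86.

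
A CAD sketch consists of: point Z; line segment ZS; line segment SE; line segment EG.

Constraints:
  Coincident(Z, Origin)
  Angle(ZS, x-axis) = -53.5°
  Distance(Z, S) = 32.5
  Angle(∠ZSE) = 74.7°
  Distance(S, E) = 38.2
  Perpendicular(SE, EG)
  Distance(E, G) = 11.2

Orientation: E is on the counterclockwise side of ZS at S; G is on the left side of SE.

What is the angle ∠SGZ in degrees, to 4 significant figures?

50.56°

Z is at the origin; ZS runs at -53.5° with length 32.5, so S = 32.5·(cos -53.5°, sin -53.5°) = (19.33, -26.13). ∠ZSE = 74.7°, so SE runs at -53.5° + (180° − 74.7°) = 51.80° from the x-axis; with |SE| = 38.2, E = S + 38.2·(cos 51.80°, sin 51.80°) = (42.95, 3.894). The perpendicularity gives EG at right angles to SE; with |EG| = 11.2 on the left of SE, G = E + 11.2·(-0.7859, 0.6184) = (34.15, 10.82). Then cos ∠SGZ = GS·GZ / (|GS||GZ|), giving 50.56°.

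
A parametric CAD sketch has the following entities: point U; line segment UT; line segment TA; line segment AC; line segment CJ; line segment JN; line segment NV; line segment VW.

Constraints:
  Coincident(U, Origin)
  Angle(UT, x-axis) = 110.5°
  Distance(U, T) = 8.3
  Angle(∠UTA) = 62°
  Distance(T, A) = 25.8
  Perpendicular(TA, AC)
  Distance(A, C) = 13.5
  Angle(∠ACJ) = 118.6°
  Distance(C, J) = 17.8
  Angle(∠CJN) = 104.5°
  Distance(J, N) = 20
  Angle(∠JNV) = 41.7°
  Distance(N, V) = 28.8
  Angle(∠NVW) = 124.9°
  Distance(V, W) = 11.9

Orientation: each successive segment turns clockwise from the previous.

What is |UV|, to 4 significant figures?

21.46

∠CJN = 104.5° gives JN at 125.6° from the x-axis; with |JN| = 20.0, N = (-7.339, 0.8764). ∠JNV = 41.7° gives NV at -12.70° from the x-axis; with |NV| = 28.8, V = (20.76, -5.455). Then |UV| = |V − U| = 21.46.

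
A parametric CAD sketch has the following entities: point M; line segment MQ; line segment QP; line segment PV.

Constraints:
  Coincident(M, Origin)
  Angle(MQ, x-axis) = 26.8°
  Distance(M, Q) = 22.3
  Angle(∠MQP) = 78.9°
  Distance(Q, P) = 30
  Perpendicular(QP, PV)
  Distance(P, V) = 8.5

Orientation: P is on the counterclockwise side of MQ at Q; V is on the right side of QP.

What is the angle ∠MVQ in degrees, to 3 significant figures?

33.9°

∠MQP = 78.9°, so QP runs at 26.8° + (180° − 78.9°) = 128° from the x-axis; with |QP| = 30.0, P = Q + 30.0·(cos 128°, sin 128°) = (1.48, 33.7). QP is perpendicular to PV; with |PV| = 8.5 on the right of QP, V = P + 8.5·(0.789, 0.614) = (8.18, 38.9). Then cos ∠MVQ = VM·VQ / (|VM||VQ|), giving 33.9°.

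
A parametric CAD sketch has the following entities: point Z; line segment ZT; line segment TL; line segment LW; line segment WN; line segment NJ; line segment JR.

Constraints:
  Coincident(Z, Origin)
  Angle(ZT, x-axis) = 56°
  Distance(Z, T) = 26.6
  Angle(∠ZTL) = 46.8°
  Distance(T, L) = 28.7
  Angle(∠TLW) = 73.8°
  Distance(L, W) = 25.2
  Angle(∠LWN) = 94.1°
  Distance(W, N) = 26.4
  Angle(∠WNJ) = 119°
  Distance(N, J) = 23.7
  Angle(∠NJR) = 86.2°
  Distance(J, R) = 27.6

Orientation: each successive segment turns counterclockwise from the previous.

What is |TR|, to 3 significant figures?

18.9

Z is at the origin; ZT runs at 56.0° with length 26.6, so T = (14.9, 22.1). ∠ZTL = 46.8° gives TL at -171° from the x-axis; with |TL| = 28.7, L = (-13.5, 17.5). ∠TLW = 73.8° gives LW at -64.6° from the x-axis; with |LW| = 25.2, W = (-2.65, -5.30). ∠LWN = 94.1° gives WN at 21.3° from the x-axis; with |WN| = 26.4, N = (21.9, 4.29). ∠WNJ = 119.0° gives NJ at 82.3° from the x-axis; with |NJ| = 23.7, J = (25.1, 27.8). ∠NJR = 86.2° gives JR at 176° from the x-axis; with |JR| = 27.6, R = (-2.41, 29.7). Then |TR| = |R − T| = 18.9.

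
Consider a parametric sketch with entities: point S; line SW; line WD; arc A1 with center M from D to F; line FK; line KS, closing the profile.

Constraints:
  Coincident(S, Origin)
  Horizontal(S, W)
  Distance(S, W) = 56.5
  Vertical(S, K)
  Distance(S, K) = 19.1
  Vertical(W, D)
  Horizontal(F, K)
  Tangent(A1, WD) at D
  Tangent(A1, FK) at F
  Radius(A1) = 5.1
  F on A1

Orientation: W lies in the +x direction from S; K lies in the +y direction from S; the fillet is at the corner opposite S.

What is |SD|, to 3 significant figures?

58.2

S is at the origin; S and W share the same y with |SW| = 56.5 and W on the +x side, so W = (56.5, 0.00). SK is vertical with |SK| = 19.1 and K on the +y side, so K = (0.00, 19.1). The virtual corner opposite S is at (56.5, 19.1). The tangent condition forces MD to be normal to WD and since A1 is tangent to FK there, MF ⟂ FK, with radius 5.1, so the center M sits 5.1 in from both sides at M = (51.4, 14.0). That places the tangent points at D = (56.5, 14.0) on WD and F = (51.4, 19.1) on FK. Then |SD| = |D − S| = 58.2.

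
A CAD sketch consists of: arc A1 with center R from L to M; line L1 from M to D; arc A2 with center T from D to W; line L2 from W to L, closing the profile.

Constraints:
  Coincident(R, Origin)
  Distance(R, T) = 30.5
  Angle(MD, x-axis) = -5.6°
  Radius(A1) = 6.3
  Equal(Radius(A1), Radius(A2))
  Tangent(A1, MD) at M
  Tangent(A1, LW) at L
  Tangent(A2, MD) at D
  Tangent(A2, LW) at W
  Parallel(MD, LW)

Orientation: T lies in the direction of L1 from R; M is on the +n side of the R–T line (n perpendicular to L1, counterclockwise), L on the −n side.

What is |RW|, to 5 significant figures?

31.144

The slot axis is L1's direction at -5.6°, so u = (cos -5.6°, sin -5.6°) = (0.99523, -0.097583) and n = (−sin -5.6°, cos -5.6°) = (0.097583, 0.99523). R is at the origin and T lies 30.5 along u from R, so T = 30.5·u = (30.354, -2.9763). Tangency of A1 to both parallel lines with radius 6.3 puts M and L at R ± 6.3·n: M = (0.61477, 6.2699), L = (-0.61477, -6.2699). Equal radii place D and W the same way about T: D = T + 6.3·n = (30.969, 3.2937), W = T − 6.3·n = (29.740, -9.2462). Then |RW| = |W − R| = 31.144.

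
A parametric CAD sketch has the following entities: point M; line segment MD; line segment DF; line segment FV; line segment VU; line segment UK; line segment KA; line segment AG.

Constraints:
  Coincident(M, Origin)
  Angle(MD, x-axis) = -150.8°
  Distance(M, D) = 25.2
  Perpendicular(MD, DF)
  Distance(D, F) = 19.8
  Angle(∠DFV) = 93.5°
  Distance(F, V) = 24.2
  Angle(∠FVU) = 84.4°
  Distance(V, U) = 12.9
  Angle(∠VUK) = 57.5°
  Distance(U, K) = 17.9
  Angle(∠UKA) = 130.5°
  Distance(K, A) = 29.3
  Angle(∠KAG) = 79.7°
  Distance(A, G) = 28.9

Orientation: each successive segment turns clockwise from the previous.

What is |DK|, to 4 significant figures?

20.60

M is at the origin; MD runs at -150.8° with length 25.2, so D = (-22.00, -12.29). MD ⟂ DF, so DF runs at 119.2°; with |DF| = 19.8, F = (-31.66, 4.990). ∠DFV = 93.5° gives FV at 32.70° from the x-axis; with |FV| = 24.2, V = (-11.29, 18.06). ∠FVU = 84.4° gives VU at -62.90° from the x-axis; with |VU| = 12.9, U = (-5.416, 6.580). ∠VUK = 57.5° gives UK at 174.6° from the x-axis; with |UK| = 17.9, K = (-23.24, 8.264). Then |DK| = |K − D| = 20.60.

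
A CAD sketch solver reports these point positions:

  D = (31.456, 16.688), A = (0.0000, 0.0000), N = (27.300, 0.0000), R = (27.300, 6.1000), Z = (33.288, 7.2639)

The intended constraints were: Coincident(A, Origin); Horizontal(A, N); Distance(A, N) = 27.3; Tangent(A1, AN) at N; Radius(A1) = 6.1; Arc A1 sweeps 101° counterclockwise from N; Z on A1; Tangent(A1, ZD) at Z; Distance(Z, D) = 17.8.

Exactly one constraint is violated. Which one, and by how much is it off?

Distance(Z, D) = 17.8 — off by 8.20.

A = (0.00, 0.00) ✓; A.y = 0.00, N.y = 0.00 ✓; |AN| = 27.30 ✓; ∠(RN, NA) = 90.00° ✓; |RN| = 6.100 ✓; bearing(R→Z) − bearing(R→N) = 101.0° ✓; |RZ| = 6.100 ✓; ∠(RZ, ZD) = 90.00° ✓; |ZD| = 9.601 ✗.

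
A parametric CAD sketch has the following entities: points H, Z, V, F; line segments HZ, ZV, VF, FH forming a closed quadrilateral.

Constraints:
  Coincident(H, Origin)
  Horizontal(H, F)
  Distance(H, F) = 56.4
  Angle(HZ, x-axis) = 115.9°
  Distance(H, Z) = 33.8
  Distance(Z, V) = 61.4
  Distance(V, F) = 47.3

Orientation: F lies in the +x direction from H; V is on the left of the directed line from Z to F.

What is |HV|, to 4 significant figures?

63.99

H is at the origin; H and F share the same y with |HF| = 56.4 and F in +x, so F = (56.4, 0). HZ runs at 115.9° with |HZ| = 33.8, so Z = (-14.76, 30.41). V is determined by |ZV| = 61.4 and |VF| = 47.3 together: it lies at the intersection of circle(Z, 61.4) and circle(F, 47.3). With |ZF| = 77.39, the foot of the radical line on ZF is 48.60 from Z and the perpendicular offset is √(61.4² − 48.60²) = 37.53. Taking the left-of-ZF solution: V = (44.67, 45.82).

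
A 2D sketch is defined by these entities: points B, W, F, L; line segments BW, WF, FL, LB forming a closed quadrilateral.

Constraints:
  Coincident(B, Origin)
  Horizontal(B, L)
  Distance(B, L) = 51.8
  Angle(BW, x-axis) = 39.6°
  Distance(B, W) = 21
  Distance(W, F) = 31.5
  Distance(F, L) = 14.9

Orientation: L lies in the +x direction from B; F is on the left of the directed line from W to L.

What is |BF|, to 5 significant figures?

49.770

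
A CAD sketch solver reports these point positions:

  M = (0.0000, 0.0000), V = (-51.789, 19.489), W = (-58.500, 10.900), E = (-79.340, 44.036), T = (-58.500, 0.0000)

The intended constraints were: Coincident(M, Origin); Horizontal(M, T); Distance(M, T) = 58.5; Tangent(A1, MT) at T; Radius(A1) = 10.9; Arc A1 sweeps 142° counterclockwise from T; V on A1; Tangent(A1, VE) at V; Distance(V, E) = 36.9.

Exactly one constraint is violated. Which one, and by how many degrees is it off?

Tangent(A1, VE) at V — off by 3.70°.

M = (0.00, 0.00) ✓; M.y = 0.00, T.y = 0.00 ✓; |MT| = 58.50 ✓; ∠(WT, TM) = 90.00° ✓; |WT| = 10.90 ✓; bearing(W→V) − bearing(W→T) = 142.0° ✓; |WV| = 10.90 ✓; ∠(WV, VE) = 93.70° ✗; |VE| = 36.90 ✓.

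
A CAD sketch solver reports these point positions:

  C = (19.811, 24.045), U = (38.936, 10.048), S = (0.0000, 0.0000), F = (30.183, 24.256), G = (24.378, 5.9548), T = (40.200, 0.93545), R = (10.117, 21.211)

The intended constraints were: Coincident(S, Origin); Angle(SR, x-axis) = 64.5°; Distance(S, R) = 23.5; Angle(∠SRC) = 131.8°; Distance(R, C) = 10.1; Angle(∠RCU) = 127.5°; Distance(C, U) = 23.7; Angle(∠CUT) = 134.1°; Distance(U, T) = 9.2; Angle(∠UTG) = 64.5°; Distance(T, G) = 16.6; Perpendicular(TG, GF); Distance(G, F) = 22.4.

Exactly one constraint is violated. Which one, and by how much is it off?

Distance(G, F) = 22.4 — off by 3.20.

S = (0.00, 0.00) ✓; SR at 64.50° ✓; |SR| = 23.50 ✓; ∠SRC = 131.8° ✓; |RC| = 10.10 ✓; ∠RCU = 127.5° ✓; |CU| = 23.70 ✓; ∠CUT = 134.1° ✓; |UT| = 9.200 ✓; ∠UTG = 64.50° ✓; |TG| = 16.60 ✓; ∠(TG, GF) = 90.00° ✓; |GF| = 19.20 ✗.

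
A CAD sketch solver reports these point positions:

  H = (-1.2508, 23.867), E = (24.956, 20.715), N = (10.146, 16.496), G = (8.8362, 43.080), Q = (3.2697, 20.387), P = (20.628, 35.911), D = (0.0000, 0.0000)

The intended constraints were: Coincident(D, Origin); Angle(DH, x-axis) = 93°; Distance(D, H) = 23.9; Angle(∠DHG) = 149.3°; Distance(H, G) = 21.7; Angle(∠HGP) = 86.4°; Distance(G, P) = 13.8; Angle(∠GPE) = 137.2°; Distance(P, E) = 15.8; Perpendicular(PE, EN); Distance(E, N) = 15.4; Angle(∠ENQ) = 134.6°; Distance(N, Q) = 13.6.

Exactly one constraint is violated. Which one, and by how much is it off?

Distance(N, Q) = 13.6 — off by 5.70.

D = (0.00, 0.00) ✓; DH at 93.00° ✓; |DH| = 23.90 ✓; ∠DHG = 149.3° ✓; |HG| = 21.70 ✓; ∠HGP = 86.40° ✓; |GP| = 13.80 ✓; ∠GPE = 137.2° ✓; |PE| = 15.80 ✓; ∠(PE, EN) = 90.00° ✓; |EN| = 15.40 ✓; ∠ENQ = 134.6° ✓; |NQ| = 7.901 ✗.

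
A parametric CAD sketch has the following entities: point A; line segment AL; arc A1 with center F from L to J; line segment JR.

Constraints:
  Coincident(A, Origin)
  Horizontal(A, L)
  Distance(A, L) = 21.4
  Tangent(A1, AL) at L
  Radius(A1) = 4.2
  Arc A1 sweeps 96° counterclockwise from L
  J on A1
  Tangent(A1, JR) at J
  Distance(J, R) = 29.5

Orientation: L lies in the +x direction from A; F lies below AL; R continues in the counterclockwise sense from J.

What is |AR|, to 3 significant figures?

39.6

A is at the origin; A and L share the same y with |AL| = 21.4 and L on the +x side, so L = (21.4, 0.00). Tangency of A1 to AL means the radius FL is perpendicular to AL, so F = L + (0, -4.2) = (21.4, -4.20). On A1, L sits at bearing 90° from F; a 96° counterclockwise sweep puts J at bearing 186°, so J = F + 4.2·(cos 186°, sin 186°) = (17.2, -4.64). Since A1 is tangent to JR there, FJ ⟂ JR, so JR runs along (−sin 186°, cos 186°); with |JR| = 29.5, R = (20.3, -34.0). Then |AR| = |R − A| = 39.6.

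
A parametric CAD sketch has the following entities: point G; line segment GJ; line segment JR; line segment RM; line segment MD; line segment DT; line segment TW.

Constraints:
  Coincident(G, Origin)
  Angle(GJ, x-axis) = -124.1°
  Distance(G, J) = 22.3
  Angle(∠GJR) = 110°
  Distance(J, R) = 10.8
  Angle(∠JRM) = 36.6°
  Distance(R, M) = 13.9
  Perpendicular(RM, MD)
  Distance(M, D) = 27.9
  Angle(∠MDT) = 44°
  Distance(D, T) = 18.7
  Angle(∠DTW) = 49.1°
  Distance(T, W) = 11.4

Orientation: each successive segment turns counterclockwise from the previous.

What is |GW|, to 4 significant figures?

24.73

G is at the origin; GJ runs at -124.1° with length 22.3, so J = (-12.50, -18.47). ∠GJR = 110.0° gives JR at -54.10° from the x-axis; with |JR| = 10.8, R = (-6.169, -27.21). ∠JRM = 36.6° gives RM at 89.30° from the x-axis; with |RM| = 13.9, M = (-6.000, -13.32). RM is perpendicular to MD, so MD runs at 179.3°; with |MD| = 27.9, D = (-33.90, -12.97). ∠MDT = 44.0° gives DT at -44.70° from the x-axis; with |DT| = 18.7, T = (-20.61, -26.13). ∠DTW = 49.1° gives TW at 86.20° from the x-axis; with |TW| = 11.4, W = (-19.85, -14.75). Then |GW| = |W − G| = 24.73.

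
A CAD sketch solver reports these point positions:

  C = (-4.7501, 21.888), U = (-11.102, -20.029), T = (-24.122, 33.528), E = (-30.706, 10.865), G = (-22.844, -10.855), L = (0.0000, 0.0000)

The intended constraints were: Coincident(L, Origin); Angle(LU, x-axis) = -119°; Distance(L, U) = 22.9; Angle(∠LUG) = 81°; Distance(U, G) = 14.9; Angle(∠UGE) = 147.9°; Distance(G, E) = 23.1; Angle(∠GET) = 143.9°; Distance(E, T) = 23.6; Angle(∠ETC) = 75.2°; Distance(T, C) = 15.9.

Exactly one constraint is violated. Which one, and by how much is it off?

Distance(T, C) = 15.9 — off by 6.70.

L = (0.00, 0.00) ✓; LU at -119.0° ✓; |LU| = 22.90 ✓; ∠LUG = 81.00° ✓; |UG| = 14.90 ✓; ∠UGE = 147.9° ✓; |GE| = 23.10 ✓; ∠GET = 143.9° ✓; |ET| = 23.60 ✓; ∠ETC = 75.20° ✓; |TC| = 22.60 ✗.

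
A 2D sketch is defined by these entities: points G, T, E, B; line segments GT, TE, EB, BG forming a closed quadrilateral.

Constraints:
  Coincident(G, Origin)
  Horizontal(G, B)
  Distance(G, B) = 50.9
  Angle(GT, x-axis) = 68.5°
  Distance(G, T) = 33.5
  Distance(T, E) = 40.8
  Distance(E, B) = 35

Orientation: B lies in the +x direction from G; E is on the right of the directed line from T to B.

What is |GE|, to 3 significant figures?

19.5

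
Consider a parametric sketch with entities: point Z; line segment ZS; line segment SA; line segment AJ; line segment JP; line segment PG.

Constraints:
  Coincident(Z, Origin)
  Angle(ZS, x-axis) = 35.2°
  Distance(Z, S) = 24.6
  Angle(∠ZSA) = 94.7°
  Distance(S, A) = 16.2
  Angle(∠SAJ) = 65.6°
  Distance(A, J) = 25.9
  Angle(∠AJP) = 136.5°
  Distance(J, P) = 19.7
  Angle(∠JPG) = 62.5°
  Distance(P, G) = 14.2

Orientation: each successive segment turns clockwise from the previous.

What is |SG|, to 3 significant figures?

20.4

Z is at the origin; ZS runs at 35.2° with length 24.6, so S = (20.1, 14.2). ∠ZSA = 94.7° gives SA at -50.1° from the x-axis; with |SA| = 16.2, A = (30.5, 1.75). ∠SAJ = 65.6° gives AJ at -164° from the x-axis; with |AJ| = 25.9, J = (5.54, -5.17). ∠AJP = 136.5° gives JP at 152° from the x-axis; with |JP| = 19.7, P = (-11.9, 4.08). ∠JPG = 62.5° gives PG at 34.5° from the x-axis; with |PG| = 14.2, G = (-0.156, 12.1). Then |SG| = |G − S| = 20.4.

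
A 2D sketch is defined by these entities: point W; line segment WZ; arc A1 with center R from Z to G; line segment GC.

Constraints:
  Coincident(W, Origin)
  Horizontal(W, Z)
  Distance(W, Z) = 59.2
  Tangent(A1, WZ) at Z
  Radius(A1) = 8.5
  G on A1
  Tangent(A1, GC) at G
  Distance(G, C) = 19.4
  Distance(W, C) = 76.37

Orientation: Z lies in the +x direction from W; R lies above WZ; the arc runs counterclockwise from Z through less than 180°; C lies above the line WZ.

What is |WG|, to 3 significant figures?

67.8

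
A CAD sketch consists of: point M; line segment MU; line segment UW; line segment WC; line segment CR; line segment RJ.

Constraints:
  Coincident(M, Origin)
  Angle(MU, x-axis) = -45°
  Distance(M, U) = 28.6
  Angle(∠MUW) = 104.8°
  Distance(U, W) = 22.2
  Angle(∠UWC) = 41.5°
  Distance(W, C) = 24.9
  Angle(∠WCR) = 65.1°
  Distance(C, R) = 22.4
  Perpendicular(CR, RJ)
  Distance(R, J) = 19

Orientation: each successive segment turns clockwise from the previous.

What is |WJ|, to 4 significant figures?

12.44

∠WCR = 65.1° gives CR at -13.60° from the x-axis; with |CR| = 22.4, R = (25.95, -20.26). CR ⟂ RJ, so RJ runs at -103.6°; with |RJ| = 19.0, J = (21.48, -38.73). Then |WJ| = |J − W| = 12.44.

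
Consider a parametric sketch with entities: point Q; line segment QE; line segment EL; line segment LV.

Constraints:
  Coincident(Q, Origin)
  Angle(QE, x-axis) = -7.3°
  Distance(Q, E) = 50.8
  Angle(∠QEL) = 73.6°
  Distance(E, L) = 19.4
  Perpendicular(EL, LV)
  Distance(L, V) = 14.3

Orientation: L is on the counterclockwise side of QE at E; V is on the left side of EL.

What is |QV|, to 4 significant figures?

34.80

∠QEL = 73.6°, so EL runs at -7.3° + (180° − 73.6°) = 99.10° from the x-axis; with |EL| = 19.4, L = E + 19.4·(cos 99.10°, sin 99.10°) = (47.32, 12.70). EL ⟂ LV; with |LV| = 14.3 on the left of EL, V = L + 14.3·(-0.9874, -0.1582) = (33.20, 10.44). Then |QV| = |V − Q| = 34.80.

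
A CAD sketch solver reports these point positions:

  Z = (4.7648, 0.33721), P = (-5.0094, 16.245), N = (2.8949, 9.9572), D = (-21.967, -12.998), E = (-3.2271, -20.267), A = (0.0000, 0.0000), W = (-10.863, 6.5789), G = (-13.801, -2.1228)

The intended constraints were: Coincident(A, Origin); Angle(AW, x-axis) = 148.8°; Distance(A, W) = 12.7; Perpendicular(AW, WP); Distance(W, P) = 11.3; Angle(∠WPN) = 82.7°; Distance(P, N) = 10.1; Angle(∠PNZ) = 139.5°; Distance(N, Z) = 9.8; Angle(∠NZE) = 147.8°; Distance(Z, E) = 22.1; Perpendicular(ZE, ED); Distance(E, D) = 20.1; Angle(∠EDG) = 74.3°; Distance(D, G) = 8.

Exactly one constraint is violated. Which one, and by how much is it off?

Distance(D, G) = 8 — off by 5.60.

A = (0.00, 0.00) ✓; AW at 148.8° ✓; |AW| = 12.70 ✓; ∠(AW, WP) = 90.00° ✓; |WP| = 11.30 ✓; ∠WPN = 82.70° ✓; |PN| = 10.10 ✓; ∠PNZ = 139.5° ✓; |NZ| = 9.800 ✓; ∠NZE = 147.8° ✓; |ZE| = 22.10 ✓; ∠(ZE, ED) = 90.00° ✓; |ED| = 20.10 ✓; ∠EDG = 74.30° ✓; |DG| = 13.60 ✗.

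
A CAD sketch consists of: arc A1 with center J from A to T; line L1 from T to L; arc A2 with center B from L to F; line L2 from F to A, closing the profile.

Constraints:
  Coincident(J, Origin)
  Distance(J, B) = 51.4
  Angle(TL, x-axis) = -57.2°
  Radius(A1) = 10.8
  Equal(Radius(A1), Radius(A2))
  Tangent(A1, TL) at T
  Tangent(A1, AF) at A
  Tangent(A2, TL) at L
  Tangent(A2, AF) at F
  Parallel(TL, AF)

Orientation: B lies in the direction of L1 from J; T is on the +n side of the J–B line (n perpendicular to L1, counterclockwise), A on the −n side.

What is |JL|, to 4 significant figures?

52.52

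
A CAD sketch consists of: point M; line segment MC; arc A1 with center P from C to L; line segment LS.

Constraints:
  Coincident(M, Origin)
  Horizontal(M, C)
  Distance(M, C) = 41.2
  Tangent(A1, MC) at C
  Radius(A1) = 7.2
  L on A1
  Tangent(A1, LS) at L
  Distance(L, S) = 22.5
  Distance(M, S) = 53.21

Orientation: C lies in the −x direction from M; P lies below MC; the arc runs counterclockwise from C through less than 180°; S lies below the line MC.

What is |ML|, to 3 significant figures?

49.0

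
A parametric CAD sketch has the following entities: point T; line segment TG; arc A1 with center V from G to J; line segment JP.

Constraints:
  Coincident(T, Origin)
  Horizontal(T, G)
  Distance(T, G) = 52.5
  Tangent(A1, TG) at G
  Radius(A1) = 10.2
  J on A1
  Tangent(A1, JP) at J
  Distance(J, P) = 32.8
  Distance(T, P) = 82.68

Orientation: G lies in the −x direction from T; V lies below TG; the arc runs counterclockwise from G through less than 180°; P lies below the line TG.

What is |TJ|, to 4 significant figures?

62.34

Checks: |VJ| = 10.20 ✓; ∠(VJ, JP) = 90.00° ✓; |JP| = 32.80 ✓; |TP| = 82.68 ✓.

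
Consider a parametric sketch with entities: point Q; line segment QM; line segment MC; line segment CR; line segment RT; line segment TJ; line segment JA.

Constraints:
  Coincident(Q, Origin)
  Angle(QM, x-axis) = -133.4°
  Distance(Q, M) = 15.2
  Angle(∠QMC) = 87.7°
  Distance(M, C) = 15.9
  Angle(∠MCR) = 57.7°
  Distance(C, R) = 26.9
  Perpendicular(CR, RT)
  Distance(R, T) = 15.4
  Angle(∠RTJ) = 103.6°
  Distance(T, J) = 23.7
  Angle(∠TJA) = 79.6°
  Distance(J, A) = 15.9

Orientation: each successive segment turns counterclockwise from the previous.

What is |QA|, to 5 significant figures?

18.033

Q is at the origin; QM runs at -133.4° with length 15.2, so M = (-10.444, -11.044). ∠QMC = 87.7° gives MC at -41.100° from the x-axis; with |MC| = 15.9, C = (1.5379, -21.496). ∠MCR = 57.7° gives CR at 81.200° from the x-axis; with |CR| = 26.9, R = (5.6532, 5.0871). CR ⟂ RT, so RT runs at 171.20°; with |RT| = 15.4, T = (-9.5655, 7.4431). ∠RTJ = 103.6° gives TJ at -112.40° from the x-axis; with |TJ| = 23.7, J = (-18.597, -14.469). ∠TJA = 79.6° gives JA at -12.000° from the x-axis; with |JA| = 15.9, A = (-3.0443, -17.774). Then |QA| = |A − Q| = 18.033.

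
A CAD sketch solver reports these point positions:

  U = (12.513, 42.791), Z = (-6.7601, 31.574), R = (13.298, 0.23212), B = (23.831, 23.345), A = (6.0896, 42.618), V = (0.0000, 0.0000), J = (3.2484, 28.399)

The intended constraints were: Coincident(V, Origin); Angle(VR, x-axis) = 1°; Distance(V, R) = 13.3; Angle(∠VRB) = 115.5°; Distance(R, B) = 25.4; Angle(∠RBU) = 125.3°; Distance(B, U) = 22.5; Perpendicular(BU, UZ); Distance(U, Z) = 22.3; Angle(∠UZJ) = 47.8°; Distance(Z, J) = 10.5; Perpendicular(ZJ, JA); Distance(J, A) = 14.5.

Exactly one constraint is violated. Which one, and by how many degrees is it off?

Perpendicular(ZJ, JA) — off by 6.30°.

V = (0.00, 0.00) ✓; VR at 1.000° ✓; |VR| = 13.30 ✓; ∠VRB = 115.5° ✓; |RB| = 25.40 ✓; ∠RBU = 125.3° ✓; |BU| = 22.50 ✓; ∠(BU, UZ) = 90.00° ✓; |UZ| = 22.30 ✓; ∠UZJ = 47.80° ✓; |ZJ| = 10.50 ✓; ∠(ZJ, JA) = 96.30° ✗; |JA| = 14.50 ✓.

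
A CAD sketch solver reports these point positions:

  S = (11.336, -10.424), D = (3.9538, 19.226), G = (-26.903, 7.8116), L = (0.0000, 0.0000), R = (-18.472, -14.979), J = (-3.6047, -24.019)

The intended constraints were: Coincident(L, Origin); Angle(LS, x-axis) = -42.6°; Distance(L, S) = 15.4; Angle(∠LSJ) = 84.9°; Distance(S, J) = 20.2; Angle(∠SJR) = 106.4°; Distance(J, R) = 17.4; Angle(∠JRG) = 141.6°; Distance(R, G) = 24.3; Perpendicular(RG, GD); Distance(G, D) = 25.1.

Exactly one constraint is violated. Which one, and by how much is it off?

Distance(G, D) = 25.1 — off by 7.80.

L = (0.00, 0.00) ✓; LS at -42.60° ✓; |LS| = 15.40 ✓; ∠LSJ = 84.90° ✓; |SJ| = 20.20 ✓; ∠SJR = 106.4° ✓; |JR| = 17.40 ✓; ∠JRG = 141.6° ✓; |RG| = 24.30 ✓; ∠(RG, GD) = 90.00° ✓; |GD| = 32.90 ✗.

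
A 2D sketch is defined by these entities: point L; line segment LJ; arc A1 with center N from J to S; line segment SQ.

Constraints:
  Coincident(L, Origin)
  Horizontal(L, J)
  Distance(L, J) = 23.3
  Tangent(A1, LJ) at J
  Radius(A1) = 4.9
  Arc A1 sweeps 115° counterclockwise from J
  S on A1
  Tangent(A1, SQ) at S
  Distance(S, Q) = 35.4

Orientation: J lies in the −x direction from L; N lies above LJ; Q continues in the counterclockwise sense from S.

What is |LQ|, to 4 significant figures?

51.66

On A1, J sits at bearing -90° from N; a 115° counterclockwise sweep puts S at bearing 25°, so S = N + 4.9·(cos 25°, sin 25°) = (-18.86, 6.971). The tangent condition forces NS to be normal to SQ, so SQ runs along (−sin 25°, cos 25°); with |SQ| = 35.4, Q = (-33.82, 39.05). Then |LQ| = |Q − L| = 51.66.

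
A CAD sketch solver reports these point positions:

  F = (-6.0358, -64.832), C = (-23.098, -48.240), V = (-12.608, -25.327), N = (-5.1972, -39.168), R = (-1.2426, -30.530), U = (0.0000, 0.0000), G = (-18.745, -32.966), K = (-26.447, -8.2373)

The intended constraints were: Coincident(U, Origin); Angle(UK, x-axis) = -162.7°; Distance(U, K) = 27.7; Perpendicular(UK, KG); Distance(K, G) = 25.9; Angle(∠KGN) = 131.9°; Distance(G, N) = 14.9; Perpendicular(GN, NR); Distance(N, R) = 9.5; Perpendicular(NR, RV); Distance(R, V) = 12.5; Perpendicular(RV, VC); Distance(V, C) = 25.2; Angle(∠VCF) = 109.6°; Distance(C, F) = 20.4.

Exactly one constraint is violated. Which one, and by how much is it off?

Distance(C, F) = 20.4 — off by 3.40.

U = (0.00, 0.00) ✓; UK at -162.7° ✓; |UK| = 27.70 ✓; ∠(UK, KG) = 90.00° ✓; |KG| = 25.90 ✓; ∠KGN = 131.9° ✓; |GN| = 14.90 ✓; ∠(GN, NR) = 90.00° ✓; |NR| = 9.500 ✓; ∠(NR, RV) = 90.00° ✓; |RV| = 12.50 ✓; ∠(RV, VC) = 90.00° ✓; |VC| = 25.20 ✓; ∠VCF = 109.6° ✓; |CF| = 23.80 ✗.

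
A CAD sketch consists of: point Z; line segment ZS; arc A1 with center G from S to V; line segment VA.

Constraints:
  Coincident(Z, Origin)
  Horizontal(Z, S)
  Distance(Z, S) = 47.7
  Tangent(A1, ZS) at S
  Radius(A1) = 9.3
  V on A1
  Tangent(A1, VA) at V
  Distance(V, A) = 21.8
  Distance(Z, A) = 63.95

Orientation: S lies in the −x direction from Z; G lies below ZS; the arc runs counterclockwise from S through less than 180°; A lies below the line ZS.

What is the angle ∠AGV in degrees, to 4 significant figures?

66.90°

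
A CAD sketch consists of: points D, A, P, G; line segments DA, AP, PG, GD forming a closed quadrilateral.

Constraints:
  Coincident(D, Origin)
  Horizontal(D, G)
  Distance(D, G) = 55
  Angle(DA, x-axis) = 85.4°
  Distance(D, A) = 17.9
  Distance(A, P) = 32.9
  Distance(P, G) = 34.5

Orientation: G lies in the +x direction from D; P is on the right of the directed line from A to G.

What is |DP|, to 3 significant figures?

23.0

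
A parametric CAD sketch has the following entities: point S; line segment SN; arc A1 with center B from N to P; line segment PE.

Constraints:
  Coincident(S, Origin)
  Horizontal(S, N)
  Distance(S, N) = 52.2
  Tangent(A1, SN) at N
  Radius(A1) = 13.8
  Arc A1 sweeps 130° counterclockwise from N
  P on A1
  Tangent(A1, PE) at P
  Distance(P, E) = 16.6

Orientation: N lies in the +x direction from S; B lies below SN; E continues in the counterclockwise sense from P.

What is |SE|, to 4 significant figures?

63.15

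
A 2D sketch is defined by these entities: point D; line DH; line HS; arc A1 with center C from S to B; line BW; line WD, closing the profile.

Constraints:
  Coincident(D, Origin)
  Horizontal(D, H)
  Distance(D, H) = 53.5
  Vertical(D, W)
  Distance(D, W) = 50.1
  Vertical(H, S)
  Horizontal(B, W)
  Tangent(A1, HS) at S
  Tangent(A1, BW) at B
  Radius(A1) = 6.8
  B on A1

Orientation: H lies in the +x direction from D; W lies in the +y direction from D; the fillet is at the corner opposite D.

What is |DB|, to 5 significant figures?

68.490

D is at the origin; D and H share the same y with |DH| = 53.5 and H on the +x side, so H = (53.500, 0.0000). DW is vertical with |DW| = 50.1 and W on the +y side, so W = (0.0000, 50.100). The virtual corner opposite D is at (53.500, 50.100). Since A1 is tangent to HS there, CS ⟂ HS and since A1 is tangent to BW there, CB ⟂ BW, with radius 6.8, so the center C sits 6.8 in from both sides at C = (46.700, 43.300). That places the tangent points at S = (53.500, 43.300) on HS and B = (46.700, 50.100) on BW. Then |DB| = |B − D| = 68.490.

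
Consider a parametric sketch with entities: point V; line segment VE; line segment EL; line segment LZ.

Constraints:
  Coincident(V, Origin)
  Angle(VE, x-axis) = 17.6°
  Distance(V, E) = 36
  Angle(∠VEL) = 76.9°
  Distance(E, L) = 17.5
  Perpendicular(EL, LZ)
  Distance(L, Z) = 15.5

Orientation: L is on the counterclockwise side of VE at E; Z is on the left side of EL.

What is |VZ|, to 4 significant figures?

21.68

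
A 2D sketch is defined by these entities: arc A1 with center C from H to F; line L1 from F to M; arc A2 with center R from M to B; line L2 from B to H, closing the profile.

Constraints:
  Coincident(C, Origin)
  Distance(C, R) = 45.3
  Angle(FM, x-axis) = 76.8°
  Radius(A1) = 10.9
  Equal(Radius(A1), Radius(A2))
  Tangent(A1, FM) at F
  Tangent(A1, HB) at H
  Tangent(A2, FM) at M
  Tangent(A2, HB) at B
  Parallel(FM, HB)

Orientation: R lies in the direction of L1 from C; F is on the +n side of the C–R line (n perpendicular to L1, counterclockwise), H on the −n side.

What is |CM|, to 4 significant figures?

46.59

Tangency of A1 to both parallel lines with radius 10.9 puts F and H at C ± 10.9·n: F = (-10.61, 2.489), H = (10.61, -2.489). Equal radii place M and B the same way about R: M = R + 10.9·n = (-0.2677, 46.59), B = R − 10.9·n = (20.96, 41.61). Then |CM| = |M − C| = 46.59.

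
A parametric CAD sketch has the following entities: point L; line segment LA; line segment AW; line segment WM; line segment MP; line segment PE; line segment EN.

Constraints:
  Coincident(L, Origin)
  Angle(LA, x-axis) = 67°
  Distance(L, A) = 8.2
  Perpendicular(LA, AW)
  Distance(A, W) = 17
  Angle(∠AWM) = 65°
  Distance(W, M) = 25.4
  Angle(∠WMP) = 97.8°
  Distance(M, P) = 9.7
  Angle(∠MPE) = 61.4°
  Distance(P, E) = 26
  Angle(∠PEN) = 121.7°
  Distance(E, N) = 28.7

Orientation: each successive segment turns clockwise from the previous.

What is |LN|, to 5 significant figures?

43.482

L is at the origin; LA runs at 67.0° with length 8.2, so A = (3.2040, 7.5481). The perpendicularity gives AW at right angles to LA, so AW runs at -23.000°; with |AW| = 17.0, W = (18.853, 0.90571). ∠AWM = 65.0° gives WM at -138.00° from the x-axis; with |WM| = 25.4, M = (-0.023301, -16.090). ∠WMP = 97.8° gives MP at 139.80° from the x-axis; with |MP| = 9.7, P = (-7.4321, -9.8293). ∠MPE = 61.4° gives PE at 21.200° from the x-axis; with |PE| = 26.0, E = (16.808, -0.42703). ∠PEN = 121.7° gives EN at -37.100° from the x-axis; with |EN| = 28.7, N = (39.699, -17.739). Then |LN| = |N − L| = 43.482.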